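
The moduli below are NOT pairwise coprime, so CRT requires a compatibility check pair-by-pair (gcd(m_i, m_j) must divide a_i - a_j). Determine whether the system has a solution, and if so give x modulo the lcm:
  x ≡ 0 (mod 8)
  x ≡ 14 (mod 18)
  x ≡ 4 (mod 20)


Moduli 8, 18, 20 are not pairwise coprime, so CRT works modulo lcm(m_i) when all pairwise compatibility conditions hold.
Pairwise compatibility: gcd(m_i, m_j) must divide a_i - a_j for every pair.
Merge one congruence at a time:
  Start: x ≡ 0 (mod 8).
  Combine with x ≡ 14 (mod 18): gcd(8, 18) = 2; 14 - 0 = 14, which IS divisible by 2, so compatible.
    Write x = 0 + 8·t and substitute into x ≡ 14 (mod 18): 8·t ≡ 14 − 0 = 14 (mod 18).
    Divide the congruence (and modulus) by g = 2: 4·t ≡ 7 (mod 9).
    The inverse of 4 mod 9 is 7 (since 4·7 = 28 = 3·9 + 1), so t ≡ 7·7 = 49 ≡ 4 (mod 9).
    Then x = 0 + 8·4 = 32, valid modulo lcm(8, 18) = 72: x ≡ 32 (mod 72).
  Combine with x ≡ 4 (mod 20): gcd(72, 20) = 4; 4 - 32 = -28, which IS divisible by 4, so compatible.
    Write x = 32 + 72·t and substitute into x ≡ 4 (mod 20): 72·t ≡ 4 − 32 = -28 (mod 20).
    Divide the congruence (and modulus) by g = 4: 18·t ≡ -7 (mod 5).
    Reduce coefficients mod 5: 3·t ≡ 3 (mod 5).
    The inverse of 3 mod 5 is 2 (since 3·2 = 6 = 1·5 + 1), so t ≡ 2·3 = 6 ≡ 1 (mod 5).
    Then x = 32 + 72·1 = 104, valid modulo lcm(72, 20) = 360: x ≡ 104 (mod 360).
Verify: 104 mod 8 = 0, 104 mod 18 = 14, 104 mod 20 = 4.

x ≡ 104 (mod 360).


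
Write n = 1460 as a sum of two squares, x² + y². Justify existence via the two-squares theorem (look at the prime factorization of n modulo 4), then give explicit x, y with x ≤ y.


Step 1: Factor n = 1460 = 2^2 · 5 · 73.
Step 2: Check the mod-4 condition on each prime factor: 2 = 2 (special); 5 ≡ 1 (mod 4), exponent 1; 73 ≡ 1 (mod 4), exponent 1.
All primes ≡ 3 (mod 4) appear to even exponent (or don't appear), so by the two-squares theorem n IS expressible as a sum of two squares.
Step 3: Build a representation. Group n = k² · m with k = 2 and m = 5 · 73 = 365 (a product of primes ≡ 1 (mod 4)); a representation of m scales to one of n via (k·x)² + (k·y)² = k²(x² + y²). Each prime p ≡ 1 (mod 4) is itself a sum of two squares; find a² by testing p − a² for a perfect square:
  5: 5 − 1² = 4 = 2² ⇒ 5 = 1² + 2².
  73: 73 − 1² = 72, 73 − 2² = 69, 73 − 3² = 64 = 8² ⇒ 73 = 3² + 8².
  Combine using the Brahmagupta–Fibonacci identity (a² + b²)(c² + d²) = (ac − bd)² + (ad + bc)² = (ac + bd)² + (ad − bc)²:
  5 · 73 = 365: from (1² + 2²)(3² + 8²), take (1·3 − 2·8, 1·8 + 2·3) = (3 − 16, 8 + 6) = (-13, 14); dropping signs (only squares matter) gives (13, 14); check 13² + 14² = 169 + 196 = 365 ✓.
  Scale by k = 2: (2·13, 2·14) = (26, 28).
Step 4: Order so x ≤ y and verify: 26² + 28² = 676 + 784 = 1460 = n. ✓

n = 1460 = 26² + 28² (one valid representation with x ≤ y).


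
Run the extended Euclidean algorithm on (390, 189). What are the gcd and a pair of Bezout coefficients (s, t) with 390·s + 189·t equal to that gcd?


Euclidean algorithm on (390, 189) — divide until remainder is 0:
  390 = 2 · 189 + 12
  189 = 15 · 12 + 9
  12 = 1 · 9 + 3
  9 = 3 · 3 + 0
gcd(390, 189) = 3.
Track Bezout coefficients alongside the remainders: start with r₀ = 390 = a·1 + b·0 (s = 1, t = 0) and r₁ = 189 = a·0 + b·1 (s = 0, t = 1); each new remainder r_{k+1} = r_{k-1} − q_k·r_k inherits s_{k+1} = s_{k-1} − q_k·s_k, t_{k+1} = t_{k-1} − q_k·t_k, so r_k = a·s_k + b·t_k at every step:
  q = 2: r = 12, s = 1 − 2·0 = 1, t = 0 − 2·1 = -2  (check: 390·1 + 189·(-2) = 12)
  q = 15: r = 9, s = 0 − 15·1 = -15, t = 1 − 15·(-2) = 31  (check: 390·(-15) + 189·31 = 9)
  q = 1: r = 3, s = 1 − 1·(-15) = 16, t = -2 − 1·31 = -33  (check: 390·16 + 189·(-33) = 3)
The row with r = 3 (the gcd) gives the Bezout coefficients s = 16, t = -33.
Result: 390 · (16) + 189 · (-33) = 3.

gcd(390, 189) = 3; s = 16, t = -33 (check: 390·16 + 189·(-33) = 3).


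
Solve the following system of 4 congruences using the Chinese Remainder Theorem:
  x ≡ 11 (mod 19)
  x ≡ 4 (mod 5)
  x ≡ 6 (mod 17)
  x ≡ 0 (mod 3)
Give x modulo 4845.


Product of moduli M = 19 · 5 · 17 · 3 = 4845.
Merge one congruence at a time:
  Start: x ≡ 11 (mod 19).
  Combine with x ≡ 4 (mod 5); new modulus lcm = 95.
    Write x = 11 + 19·t and substitute into x ≡ 4 (mod 5): 19·t ≡ 4 − 11 = -7 (mod 5).
    Reduce coefficients mod 5: 4·t ≡ 3 (mod 5).
    The inverse of 4 mod 5 is 4 (since 4·4 = 16 = 3·5 + 1), so t ≡ 4·3 = 12 ≡ 2 (mod 5).
    Then x = 11 + 19·2 = 49, valid modulo lcm(19, 5) = 95: x ≡ 49 (mod 95).
  Combine with x ≡ 6 (mod 17); new modulus lcm = 1615.
    Write x = 49 + 95·t and substitute into x ≡ 6 (mod 17): 95·t ≡ 6 − 49 = -43 (mod 17).
    Reduce coefficients mod 17: 10·t ≡ 8 (mod 17).
    The inverse of 10 mod 17 is 12 (since 10·12 = 120 = 7·17 + 1), so t ≡ 12·8 = 96 ≡ 11 (mod 17).
    Then x = 49 + 95·11 = 1094, valid modulo lcm(95, 17) = 1615: x ≡ 1094 (mod 1615).
  Combine with x ≡ 0 (mod 3); new modulus lcm = 4845.
    Write x = 1094 + 1615·t and substitute into x ≡ 0 (mod 3): 1615·t ≡ 0 − 1094 = -1094 (mod 3).
    Reduce coefficients mod 3: 1·t ≡ 1 (mod 3).
    So t ≡ 1 (mod 3).
    Then x = 1094 + 1615·1 = 2709, valid modulo lcm(1615, 3) = 4845: x ≡ 2709 (mod 4845).
Verify against each original: 2709 mod 19 = 11, 2709 mod 5 = 4, 2709 mod 17 = 6, 2709 mod 3 = 0.

x ≡ 2709 (mod 4845).


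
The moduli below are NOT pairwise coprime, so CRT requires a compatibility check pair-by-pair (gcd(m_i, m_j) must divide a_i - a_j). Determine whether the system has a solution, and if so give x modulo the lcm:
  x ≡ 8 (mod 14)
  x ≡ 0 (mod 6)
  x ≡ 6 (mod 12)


Moduli 14, 6, 12 are not pairwise coprime, so CRT works modulo lcm(m_i) when all pairwise compatibility conditions hold.
Pairwise compatibility: gcd(m_i, m_j) must divide a_i - a_j for every pair.
Merge one congruence at a time:
  Start: x ≡ 8 (mod 14).
  Combine with x ≡ 0 (mod 6): gcd(14, 6) = 2; 0 - 8 = -8, which IS divisible by 2, so compatible.
    Write x = 8 + 14·t and substitute into x ≡ 0 (mod 6): 14·t ≡ 0 − 8 = -8 (mod 6).
    Divide the congruence (and modulus) by g = 2: 7·t ≡ -4 (mod 3).
    Reduce coefficients mod 3: 1·t ≡ 2 (mod 3).
    So t ≡ 2 (mod 3).
    Then x = 8 + 14·2 = 36, valid modulo lcm(14, 6) = 42: x ≡ 36 (mod 42).
  Combine with x ≡ 6 (mod 12): gcd(42, 12) = 6; 6 - 36 = -30, which IS divisible by 6, so compatible.
    Write x = 36 + 42·t and substitute into x ≡ 6 (mod 12): 42·t ≡ 6 − 36 = -30 (mod 12).
    Divide the congruence (and modulus) by g = 6: 7·t ≡ -5 (mod 2).
    Reduce coefficients mod 2: 1·t ≡ 1 (mod 2).
    So t ≡ 1 (mod 2).
    Then x = 36 + 42·1 = 78, valid modulo lcm(42, 12) = 84: x ≡ 78 (mod 84).
Verify: 78 mod 14 = 8, 78 mod 6 = 0, 78 mod 12 = 6.

x ≡ 78 (mod 84).


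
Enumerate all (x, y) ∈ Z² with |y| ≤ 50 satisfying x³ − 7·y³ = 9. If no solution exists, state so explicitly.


The equation is x³ - 7y³ = 9. For fixed y, x³ = 7·y³ + 9, so a solution requires the RHS to be a perfect cube.
Strategy: iterate y from -50 to 50, compute RHS = 7·y³ + 9, and check whether it is a (positive or negative) perfect cube.
Check small values of y:
  y = 0: RHS = 9 is not a perfect cube.
  y = 1: RHS = 16 is not a perfect cube.
  y = -1: RHS = 2 is not a perfect cube.
  y = 2: RHS = 65 is not a perfect cube.
  y = -2: RHS = -47 is not a perfect cube.
  y = 3: RHS = 198 is not a perfect cube.
  y = -3: RHS = -180 is not a perfect cube.
Continuing the search up to |y| = 50 finds no solutions either.
No (x, y) in the scanned range satisfies the equation.

No integer solutions with |y| ≤ 50.


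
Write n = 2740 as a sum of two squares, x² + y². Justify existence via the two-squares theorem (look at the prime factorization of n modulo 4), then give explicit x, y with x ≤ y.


Step 1: Factor n = 2740 = 2^2 · 5 · 137.
Step 2: Check the mod-4 condition on each prime factor: 2 = 2 (special); 5 ≡ 1 (mod 4), exponent 1; 137 ≡ 1 (mod 4), exponent 1.
All primes ≡ 3 (mod 4) appear to even exponent (or don't appear), so by the two-squares theorem n IS expressible as a sum of two squares.
Step 3: Build a representation. Group n = k² · m with k = 2 and m = 5 · 137 = 685 (a product of primes ≡ 1 (mod 4)); a representation of m scales to one of n via (k·x)² + (k·y)² = k²(x² + y²). Each prime p ≡ 1 (mod 4) is itself a sum of two squares; find a² by testing p − a² for a perfect square:
  5: 5 − 1² = 4 = 2² ⇒ 5 = 1² + 2².
  137: 137 − 1² = 136, 137 − 2² = 133, 137 − 3² = 128, 137 − 4² = 121 = 11² ⇒ 137 = 4² + 11².
  Combine using the Brahmagupta–Fibonacci identity (a² + b²)(c² + d²) = (ac − bd)² + (ad + bc)² = (ac + bd)² + (ad − bc)²:
  5 · 137 = 685: from (1² + 2²)(4² + 11²), take (1·4 − 2·11, 1·11 + 2·4) = (4 − 22, 11 + 8) = (-18, 19); dropping signs (only squares matter) gives (18, 19); check 18² + 19² = 324 + 361 = 685 ✓.
  Scale by k = 2: (2·18, 2·19) = (36, 38).
Step 4: Order so x ≤ y and verify: 36² + 38² = 1296 + 1444 = 2740 = n. ✓

n = 2740 = 36² + 38² (one valid representation with x ≤ y).


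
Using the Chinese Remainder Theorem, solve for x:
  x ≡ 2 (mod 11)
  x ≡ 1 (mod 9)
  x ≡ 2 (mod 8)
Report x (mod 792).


Moduli 11, 9, 8 are pairwise coprime; by CRT there is a unique solution modulo M = 11 · 9 · 8 = 792.
Solve pairwise, accumulating the modulus:
  Start with x ≡ 2 (mod 11).
  Combine with x ≡ 1 (mod 9): since gcd(11, 9) = 1, we get a unique residue mod 99.
    Write x = 2 + 11·t and substitute into x ≡ 1 (mod 9): 11·t ≡ 1 − 2 = -1 (mod 9).
    Reduce coefficients mod 9: 2·t ≡ 8 (mod 9).
    The inverse of 2 mod 9 is 5 (since 2·5 = 10 = 1·9 + 1), so t ≡ 5·8 = 40 ≡ 4 (mod 9).
    Then x = 2 + 11·4 = 46, valid modulo lcm(11, 9) = 99: x ≡ 46 (mod 99).
  Combine with x ≡ 2 (mod 8): since gcd(99, 8) = 1, we get a unique residue mod 792.
    Write x = 46 + 99·t and substitute into x ≡ 2 (mod 8): 99·t ≡ 2 − 46 = -44 (mod 8).
    Reduce coefficients mod 8: 3·t ≡ 4 (mod 8).
    The inverse of 3 mod 8 is 3 (since 3·3 = 9 = 1·8 + 1), so t ≡ 3·4 = 12 ≡ 4 (mod 8).
    Then x = 46 + 99·4 = 442, valid modulo lcm(99, 8) = 792: x ≡ 442 (mod 792).
Verify: 442 mod 11 = 2 ✓, 442 mod 9 = 1 ✓, 442 mod 8 = 2 ✓.

x ≡ 442 (mod 792).


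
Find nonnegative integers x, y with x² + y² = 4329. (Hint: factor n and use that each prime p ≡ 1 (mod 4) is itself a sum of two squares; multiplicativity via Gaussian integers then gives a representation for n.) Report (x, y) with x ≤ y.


Step 1: Factor n = 4329 = 3^2 · 13 · 37.
Step 2: Check the mod-4 condition on each prime factor: 3 ≡ 3 (mod 4), exponent 2 (must be even); 13 ≡ 1 (mod 4), exponent 1; 37 ≡ 1 (mod 4), exponent 1.
All primes ≡ 3 (mod 4) appear to even exponent (or don't appear), so by the two-squares theorem n IS expressible as a sum of two squares.
Step 3: Build a representation. Group n = k² · m with k = 3 and m = 13 · 37 = 481 (a product of primes ≡ 1 (mod 4)); a representation of m scales to one of n via (k·x)² + (k·y)² = k²(x² + y²). Each prime p ≡ 1 (mod 4) is itself a sum of two squares; find a² by testing p − a² for a perfect square:
  13: 13 − 1² = 12, 13 − 2² = 9 = 3² ⇒ 13 = 2² + 3².
  37: 37 − 1² = 36 = 6² ⇒ 37 = 1² + 6².
  Combine using the Brahmagupta–Fibonacci identity (a² + b²)(c² + d²) = (ac − bd)² + (ad + bc)² = (ac + bd)² + (ad − bc)²:
  13 · 37 = 481: from (2² + 3²)(1² + 6²), take (2·1 − 3·6, 2·6 + 3·1) = (2 − 18, 12 + 3) = (-16, 15); dropping signs (only squares matter) gives (16, 15); check 16² + 15² = 256 + 225 = 481 ✓.
  Scale by k = 3: (3·16, 3·15) = (48, 45).
Step 4: Order so x ≤ y and verify: 45² + 48² = 2025 + 2304 = 4329 = n. ✓

n = 4329 = 45² + 48² (one valid representation with x ≤ y).


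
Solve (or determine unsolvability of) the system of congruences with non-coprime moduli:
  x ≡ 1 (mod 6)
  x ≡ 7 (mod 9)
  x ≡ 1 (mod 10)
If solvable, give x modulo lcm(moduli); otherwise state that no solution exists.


Moduli 6, 9, 10 are not pairwise coprime, so CRT works modulo lcm(m_i) when all pairwise compatibility conditions hold.
Pairwise compatibility: gcd(m_i, m_j) must divide a_i - a_j for every pair.
Merge one congruence at a time:
  Start: x ≡ 1 (mod 6).
  Combine with x ≡ 7 (mod 9): gcd(6, 9) = 3; 7 - 1 = 6, which IS divisible by 3, so compatible.
    Write x = 1 + 6·t and substitute into x ≡ 7 (mod 9): 6·t ≡ 7 − 1 = 6 (mod 9).
    Divide the congruence (and modulus) by g = 3: 2·t ≡ 2 (mod 3).
    The inverse of 2 mod 3 is 2 (since 2·2 = 4 = 1·3 + 1), so t ≡ 2·2 = 4 ≡ 1 (mod 3).
    Then x = 1 + 6·1 = 7, valid modulo lcm(6, 9) = 18: x ≡ 7 (mod 18).
  Combine with x ≡ 1 (mod 10): gcd(18, 10) = 2; 1 - 7 = -6, which IS divisible by 2, so compatible.
    Write x = 7 + 18·t and substitute into x ≡ 1 (mod 10): 18·t ≡ 1 − 7 = -6 (mod 10).
    Divide the congruence (and modulus) by g = 2: 9·t ≡ -3 (mod 5).
    Reduce coefficients mod 5: 4·t ≡ 2 (mod 5).
    The inverse of 4 mod 5 is 4 (since 4·4 = 16 = 3·5 + 1), so t ≡ 4·2 = 8 ≡ 3 (mod 5).
    Then x = 7 + 18·3 = 61, valid modulo lcm(18, 10) = 90: x ≡ 61 (mod 90).
Verify: 61 mod 6 = 1, 61 mod 9 = 7, 61 mod 10 = 1.

x ≡ 61 (mod 90).


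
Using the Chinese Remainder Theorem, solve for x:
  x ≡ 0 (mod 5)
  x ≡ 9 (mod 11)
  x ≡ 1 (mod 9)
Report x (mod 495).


Moduli 5, 11, 9 are pairwise coprime; by CRT there is a unique solution modulo M = 5 · 11 · 9 = 495.
Solve pairwise, accumulating the modulus:
  Start with x ≡ 0 (mod 5).
  Combine with x ≡ 9 (mod 11): since gcd(5, 11) = 1, we get a unique residue mod 55.
    Write x = 0 + 5·t and substitute into x ≡ 9 (mod 11): 5·t ≡ 9 − 0 = 9 (mod 11).
    The inverse of 5 mod 11 is 9 (since 5·9 = 45 = 4·11 + 1), so t ≡ 9·9 = 81 ≡ 4 (mod 11).
    Then x = 0 + 5·4 = 20, valid modulo lcm(5, 11) = 55: x ≡ 20 (mod 55).
  Combine with x ≡ 1 (mod 9): since gcd(55, 9) = 1, we get a unique residue mod 495.
    Write x = 20 + 55·t and substitute into x ≡ 1 (mod 9): 55·t ≡ 1 − 20 = -19 (mod 9).
    Reduce coefficients mod 9: 1·t ≡ 8 (mod 9).
    So t ≡ 8 (mod 9).
    Then x = 20 + 55·8 = 460, valid modulo lcm(55, 9) = 495: x ≡ 460 (mod 495).
Verify: 460 mod 5 = 0 ✓, 460 mod 11 = 9 ✓, 460 mod 9 = 1 ✓.

x ≡ 460 (mod 495).


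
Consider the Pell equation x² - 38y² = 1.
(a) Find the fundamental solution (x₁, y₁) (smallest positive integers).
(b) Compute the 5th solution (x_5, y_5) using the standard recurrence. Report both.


Step 1: Find the fundamental solution (x₁, y₁) of x² - 38y² = 1.
  Expand √38 as a continued fraction. a₀ = ⌊√38⌋ = 6; iterate m_{k+1} = d_k·a_k − m_k, d_{k+1} = (38 − m_{k+1}²)/d_k, a_{k+1} = ⌊(a₀ + m_{k+1})/d_{k+1}⌋ (starting m₀ = 0, d₀ = 1), with convergents p_k = a_k·p_{k-1} + p_{k-2}, q_k = a_k·q_{k-1} + q_{k-2} (p₋₁ = 1, q₋₁ = 0):
  k = 0: a₀ = 6; p₀/q₀ = 6/1; p₀² − 38·q₀² = 36 − 38 = -2.
  k = 1: m = 6, d = 2, a = ⌊(6 + 6)/2⌋ = 6; p/q = (6·6 + 1)/(6·1 + 0) = 37/6; p² − 38·q² = 1369 − 1368 = 1.
  The first convergent with p² − 38·q² = 1 gives the fundamental solution (x₁, y₁) = (37, 6).
Step 2: Apply the recurrence (x_{n+1}, y_{n+1}) = (x₁x_n + 38y₁y_n, x₁y_n + y₁x_n) repeatedly.
  From (x_1, y_1) = (37, 6): x_2 = 37·37 + 38·6·6 = 2737; y_2 = 37·6 + 6·37 = 444.
  From (x_2, y_2) = (2737, 444): x_3 = 37·2737 + 38·6·444 = 202501; y_3 = 37·444 + 6·2737 = 32850.
  From (x_3, y_3) = (202501, 32850): x_4 = 37·202501 + 38·6·32850 = 14982337; y_4 = 37·32850 + 6·202501 = 2430456.
  From (x_4, y_4) = (14982337, 2430456): x_5 = 37·14982337 + 38·6·2430456 = 1108490437; y_5 = 37·2430456 + 6·14982337 = 179820894.
Step 3: Verify x_5² - 38·y_5² = 1228751048920450969 - 1228751048920450968 = 1 (should be 1). ✓

(x_1, y_1) = (37, 6); (x_5, y_5) = (1108490437, 179820894).


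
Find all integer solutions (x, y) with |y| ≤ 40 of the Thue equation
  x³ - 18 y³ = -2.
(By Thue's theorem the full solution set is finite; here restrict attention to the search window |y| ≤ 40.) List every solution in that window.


The equation is x³ - 18y³ = -2. For fixed y, x³ = 18·y³ − 2, so a solution requires the RHS to be a perfect cube.
Strategy: iterate y from -40 to 40, compute RHS = 18·y³ − 2, and check whether it is a (positive or negative) perfect cube.
Check small values of y:
  y = 0: RHS = -2 is not a perfect cube.
  y = 1: RHS = 16 is not a perfect cube.
  y = -1: RHS = -20 is not a perfect cube.
  y = 2: RHS = 142 is not a perfect cube.
  y = -2: RHS = -146 is not a perfect cube.
  y = 3: RHS = 484 is not a perfect cube.
  y = -3: RHS = -488 is not a perfect cube.
Continuing the search up to |y| = 40 finds no solutions either.
No (x, y) in the scanned range satisfies the equation.

No integer solutions with |y| ≤ 40.


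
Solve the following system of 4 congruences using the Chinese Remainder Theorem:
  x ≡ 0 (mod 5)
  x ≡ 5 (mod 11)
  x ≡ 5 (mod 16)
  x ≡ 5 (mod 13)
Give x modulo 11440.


Product of moduli M = 5 · 11 · 16 · 13 = 11440.
Merge one congruence at a time:
  Start: x ≡ 0 (mod 5).
  Combine with x ≡ 5 (mod 11); new modulus lcm = 55.
    Write x = 0 + 5·t and substitute into x ≡ 5 (mod 11): 5·t ≡ 5 − 0 = 5 (mod 11).
    The inverse of 5 mod 11 is 9 (since 5·9 = 45 = 4·11 + 1), so t ≡ 9·5 = 45 ≡ 1 (mod 11).
    Then x = 0 + 5·1 = 5, valid modulo lcm(5, 11) = 55: x ≡ 5 (mod 55).
  Combine with x ≡ 5 (mod 16); new modulus lcm = 880.
    Write x = 5 + 55·t and substitute into x ≡ 5 (mod 16): 55·t ≡ 5 − 5 = 0 (mod 16).
    Reduce coefficients mod 16: 7·t ≡ 0 (mod 16).
    The inverse of 7 mod 16 is 7 (since 7·7 = 49 = 3·16 + 1), so t ≡ 7·0 = 0 ≡ 0 (mod 16).
    Then x = 5 + 55·0 = 5, valid modulo lcm(55, 16) = 880: x ≡ 5 (mod 880).
  Combine with x ≡ 5 (mod 13); new modulus lcm = 11440.
    Write x = 5 + 880·t and substitute into x ≡ 5 (mod 13): 880·t ≡ 5 − 5 = 0 (mod 13).
    Reduce coefficients mod 13: 9·t ≡ 0 (mod 13).
    The inverse of 9 mod 13 is 3 (since 9·3 = 27 = 2·13 + 1), so t ≡ 3·0 = 0 ≡ 0 (mod 13).
    Then x = 5 + 880·0 = 5, valid modulo lcm(880, 13) = 11440: x ≡ 5 (mod 11440).
Verify against each original: 5 mod 5 = 0, 5 mod 11 = 5, 5 mod 16 = 5, 5 mod 13 = 5.

x ≡ 5 (mod 11440).


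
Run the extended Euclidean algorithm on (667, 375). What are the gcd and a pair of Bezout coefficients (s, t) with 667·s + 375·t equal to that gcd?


Euclidean algorithm on (667, 375) — divide until remainder is 0:
  667 = 1 · 375 + 292
  375 = 1 · 292 + 83
  292 = 3 · 83 + 43
  83 = 1 · 43 + 40
  43 = 1 · 40 + 3
  40 = 13 · 3 + 1
  3 = 3 · 1 + 0
gcd(667, 375) = 1.
Track Bezout coefficients alongside the remainders: start with r₀ = 667 = a·1 + b·0 (s = 1, t = 0) and r₁ = 375 = a·0 + b·1 (s = 0, t = 1); each new remainder r_{k+1} = r_{k-1} − q_k·r_k inherits s_{k+1} = s_{k-1} − q_k·s_k, t_{k+1} = t_{k-1} − q_k·t_k, so r_k = a·s_k + b·t_k at every step:
  q = 1: r = 292, s = 1 − 1·0 = 1, t = 0 − 1·1 = -1  (check: 667·1 + 375·(-1) = 292)
  q = 1: r = 83, s = 0 − 1·1 = -1, t = 1 − 1·(-1) = 2  (check: 667·(-1) + 375·2 = 83)
  q = 3: r = 43, s = 1 − 3·(-1) = 4, t = -1 − 3·2 = -7  (check: 667·4 + 375·(-7) = 43)
  q = 1: r = 40, s = -1 − 1·4 = -5, t = 2 − 1·(-7) = 9  (check: 667·(-5) + 375·9 = 40)
  q = 1: r = 3, s = 4 − 1·(-5) = 9, t = -7 − 1·9 = -16  (check: 667·9 + 375·(-16) = 3)
  q = 13: r = 1, s = -5 − 13·9 = -122, t = 9 − 13·(-16) = 217  (check: 667·(-122) + 375·217 = 1)
The row with r = 1 (the gcd) gives the Bezout coefficients s = -122, t = 217.
Result: 667 · (-122) + 375 · (217) = 1.

gcd(667, 375) = 1; s = -122, t = 217 (check: 667·(-122) + 375·217 = 1).


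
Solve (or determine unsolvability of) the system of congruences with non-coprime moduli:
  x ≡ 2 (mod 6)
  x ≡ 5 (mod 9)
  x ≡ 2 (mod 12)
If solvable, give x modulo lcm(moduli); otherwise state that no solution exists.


Moduli 6, 9, 12 are not pairwise coprime, so CRT works modulo lcm(m_i) when all pairwise compatibility conditions hold.
Pairwise compatibility: gcd(m_i, m_j) must divide a_i - a_j for every pair.
Merge one congruence at a time:
  Start: x ≡ 2 (mod 6).
  Combine with x ≡ 5 (mod 9): gcd(6, 9) = 3; 5 - 2 = 3, which IS divisible by 3, so compatible.
    Write x = 2 + 6·t and substitute into x ≡ 5 (mod 9): 6·t ≡ 5 − 2 = 3 (mod 9).
    Divide the congruence (and modulus) by g = 3: 2·t ≡ 1 (mod 3).
    The inverse of 2 mod 3 is 2 (since 2·2 = 4 = 1·3 + 1), so t ≡ 2·1 = 2 ≡ 2 (mod 3).
    Then x = 2 + 6·2 = 14, valid modulo lcm(6, 9) = 18: x ≡ 14 (mod 18).
  Combine with x ≡ 2 (mod 12): gcd(18, 12) = 6; 2 - 14 = -12, which IS divisible by 6, so compatible.
    Write x = 14 + 18·t and substitute into x ≡ 2 (mod 12): 18·t ≡ 2 − 14 = -12 (mod 12).
    Divide the congruence (and modulus) by g = 6: 3·t ≡ -2 (mod 2).
    Reduce coefficients mod 2: 1·t ≡ 0 (mod 2).
    So t ≡ 0 (mod 2).
    Then x = 14 + 18·0 = 14, valid modulo lcm(18, 12) = 36: x ≡ 14 (mod 36).
Verify: 14 mod 6 = 2, 14 mod 9 = 5, 14 mod 12 = 2.

x ≡ 14 (mod 36).


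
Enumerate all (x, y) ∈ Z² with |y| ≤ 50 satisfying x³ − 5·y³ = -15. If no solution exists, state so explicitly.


The equation is x³ - 5y³ = -15. For fixed y, x³ = 5·y³ − 15, so a solution requires the RHS to be a perfect cube.
Strategy: iterate y from -50 to 50, compute RHS = 5·y³ − 15, and check whether it is a (positive or negative) perfect cube.
Check small values of y:
  y = 0: RHS = -15 is not a perfect cube.
  y = 1: RHS = -10 is not a perfect cube.
  y = -1: RHS = -20 is not a perfect cube.
  y = 2: RHS = 25 is not a perfect cube.
  y = -2: RHS = -55 is not a perfect cube.
  y = 3: RHS = 120 is not a perfect cube.
  y = -3: RHS = -150 is not a perfect cube.
Continuing the search up to |y| = 50 finds no solutions either.
No (x, y) in the scanned range satisfies the equation.

No integer solutions with |y| ≤ 50.


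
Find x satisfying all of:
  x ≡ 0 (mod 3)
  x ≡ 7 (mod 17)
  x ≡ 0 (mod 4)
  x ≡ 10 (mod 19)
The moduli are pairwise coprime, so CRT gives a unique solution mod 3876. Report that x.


Product of moduli M = 3 · 17 · 4 · 19 = 3876.
Merge one congruence at a time:
  Start: x ≡ 0 (mod 3).
  Combine with x ≡ 7 (mod 17); new modulus lcm = 51.
    Write x = 0 + 3·t and substitute into x ≡ 7 (mod 17): 3·t ≡ 7 − 0 = 7 (mod 17).
    The inverse of 3 mod 17 is 6 (since 3·6 = 18 = 1·17 + 1), so t ≡ 6·7 = 42 ≡ 8 (mod 17).
    Then x = 0 + 3·8 = 24, valid modulo lcm(3, 17) = 51: x ≡ 24 (mod 51).
  Combine with x ≡ 0 (mod 4); new modulus lcm = 204.
    Write x = 24 + 51·t and substitute into x ≡ 0 (mod 4): 51·t ≡ 0 − 24 = -24 (mod 4).
    Reduce coefficients mod 4: 3·t ≡ 0 (mod 4).
    The inverse of 3 mod 4 is 3 (since 3·3 = 9 = 2·4 + 1), so t ≡ 3·0 = 0 ≡ 0 (mod 4).
    Then x = 24 + 51·0 = 24, valid modulo lcm(51, 4) = 204: x ≡ 24 (mod 204).
  Combine with x ≡ 10 (mod 19); new modulus lcm = 3876.
    Write x = 24 + 204·t and substitute into x ≡ 10 (mod 19): 204·t ≡ 10 − 24 = -14 (mod 19).
    Reduce coefficients mod 19: 14·t ≡ 5 (mod 19).
    The inverse of 14 mod 19 is 15 (since 14·15 = 210 = 11·19 + 1), so t ≡ 15·5 = 75 ≡ 18 (mod 19).
    Then x = 24 + 204·18 = 3696, valid modulo lcm(204, 19) = 3876: x ≡ 3696 (mod 3876).
Verify against each original: 3696 mod 3 = 0, 3696 mod 17 = 7, 3696 mod 4 = 0, 3696 mod 19 = 10.

x ≡ 3696 (mod 3876).


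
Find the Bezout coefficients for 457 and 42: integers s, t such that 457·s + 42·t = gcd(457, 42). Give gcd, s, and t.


Euclidean algorithm on (457, 42) — divide until remainder is 0:
  457 = 10 · 42 + 37
  42 = 1 · 37 + 5
  37 = 7 · 5 + 2
  5 = 2 · 2 + 1
  2 = 2 · 1 + 0
gcd(457, 42) = 1.
Track Bezout coefficients alongside the remainders: start with r₀ = 457 = a·1 + b·0 (s = 1, t = 0) and r₁ = 42 = a·0 + b·1 (s = 0, t = 1); each new remainder r_{k+1} = r_{k-1} − q_k·r_k inherits s_{k+1} = s_{k-1} − q_k·s_k, t_{k+1} = t_{k-1} − q_k·t_k, so r_k = a·s_k + b·t_k at every step:
  q = 10: r = 37, s = 1 − 10·0 = 1, t = 0 − 10·1 = -10  (check: 457·1 + 42·(-10) = 37)
  q = 1: r = 5, s = 0 − 1·1 = -1, t = 1 − 1·(-10) = 11  (check: 457·(-1) + 42·11 = 5)
  q = 7: r = 2, s = 1 − 7·(-1) = 8, t = -10 − 7·11 = -87  (check: 457·8 + 42·(-87) = 2)
  q = 2: r = 1, s = -1 − 2·8 = -17, t = 11 − 2·(-87) = 185  (check: 457·(-17) + 42·185 = 1)
The row with r = 1 (the gcd) gives the Bezout coefficients s = -17, t = 185.
Result: 457 · (-17) + 42 · (185) = 1.

gcd(457, 42) = 1; s = -17, t = 185 (check: 457·(-17) + 42·185 = 1).


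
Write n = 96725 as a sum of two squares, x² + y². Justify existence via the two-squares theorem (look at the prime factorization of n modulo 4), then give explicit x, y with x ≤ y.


Step 1: Factor n = 96725 = 5^2 · 53 · 73.
Step 2: Check the mod-4 condition on each prime factor: 5 ≡ 1 (mod 4), exponent 2; 53 ≡ 1 (mod 4), exponent 1; 73 ≡ 1 (mod 4), exponent 1.
All primes ≡ 3 (mod 4) appear to even exponent (or don't appear), so by the two-squares theorem n IS expressible as a sum of two squares.
Step 3: Build a representation. Group n = k² · m with k = 5 and m = 53 · 73 = 3869 (a product of primes ≡ 1 (mod 4)); a representation of m scales to one of n via (k·x)² + (k·y)² = k²(x² + y²). Each prime p ≡ 1 (mod 4) is itself a sum of two squares; find a² by testing p − a² for a perfect square:
  53: 53 − 1² = 52, 53 − 2² = 49 = 7² ⇒ 53 = 2² + 7².
  73: 73 − 1² = 72, 73 − 2² = 69, 73 − 3² = 64 = 8² ⇒ 73 = 3² + 8².
  Combine using the Brahmagupta–Fibonacci identity (a² + b²)(c² + d²) = (ac − bd)² + (ad + bc)² = (ac + bd)² + (ad − bc)²:
  53 · 73 = 3869: from (2² + 7²)(3² + 8²), take (2·3 − 7·8, 2·8 + 7·3) = (6 − 56, 16 + 21) = (-50, 37); dropping signs (only squares matter) gives (50, 37); check 50² + 37² = 2500 + 1369 = 3869 ✓.
  Scale by k = 5: (5·50, 5·37) = (250, 185).
Step 4: Order so x ≤ y and verify: 185² + 250² = 34225 + 62500 = 96725 = n. ✓

n = 96725 = 185² + 250² (one valid representation with x ≤ y).


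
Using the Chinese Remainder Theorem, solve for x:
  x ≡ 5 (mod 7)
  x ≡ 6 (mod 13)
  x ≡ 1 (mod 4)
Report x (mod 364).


Moduli 7, 13, 4 are pairwise coprime; by CRT there is a unique solution modulo M = 7 · 13 · 4 = 364.
Solve pairwise, accumulating the modulus:
  Start with x ≡ 5 (mod 7).
  Combine with x ≡ 6 (mod 13): since gcd(7, 13) = 1, we get a unique residue mod 91.
    Write x = 5 + 7·t and substitute into x ≡ 6 (mod 13): 7·t ≡ 6 − 5 = 1 (mod 13).
    The inverse of 7 mod 13 is 2 (since 7·2 = 14 = 1·13 + 1), so t ≡ 2·1 = 2 ≡ 2 (mod 13).
    Then x = 5 + 7·2 = 19, valid modulo lcm(7, 13) = 91: x ≡ 19 (mod 91).
  Combine with x ≡ 1 (mod 4): since gcd(91, 4) = 1, we get a unique residue mod 364.
    Write x = 19 + 91·t and substitute into x ≡ 1 (mod 4): 91·t ≡ 1 − 19 = -18 (mod 4).
    Reduce coefficients mod 4: 3·t ≡ 2 (mod 4).
    The inverse of 3 mod 4 is 3 (since 3·3 = 9 = 2·4 + 1), so t ≡ 3·2 = 6 ≡ 2 (mod 4).
    Then x = 19 + 91·2 = 201, valid modulo lcm(91, 4) = 364: x ≡ 201 (mod 364).
Verify: 201 mod 7 = 5 ✓, 201 mod 13 = 6 ✓, 201 mod 4 = 1 ✓.

x ≡ 201 (mod 364).


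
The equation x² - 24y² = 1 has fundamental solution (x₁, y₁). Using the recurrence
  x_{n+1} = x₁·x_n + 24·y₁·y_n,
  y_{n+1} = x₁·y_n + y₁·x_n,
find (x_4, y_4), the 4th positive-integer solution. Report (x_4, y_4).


Step 1: Find the fundamental solution (x₁, y₁) of x² - 24y² = 1.
  Expand √24 as a continued fraction. a₀ = ⌊√24⌋ = 4; iterate m_{k+1} = d_k·a_k − m_k, d_{k+1} = (24 − m_{k+1}²)/d_k, a_{k+1} = ⌊(a₀ + m_{k+1})/d_{k+1}⌋ (starting m₀ = 0, d₀ = 1), with convergents p_k = a_k·p_{k-1} + p_{k-2}, q_k = a_k·q_{k-1} + q_{k-2} (p₋₁ = 1, q₋₁ = 0):
  k = 0: a₀ = 4; p₀/q₀ = 4/1; p₀² − 24·q₀² = 16 − 24 = -8.
  k = 1: m = 4, d = 8, a = ⌊(4 + 4)/8⌋ = 1; p/q = (1·4 + 1)/(1·1 + 0) = 5/1; p² − 24·q² = 25 − 24 = 1.
  The first convergent with p² − 24·q² = 1 gives the fundamental solution (x₁, y₁) = (5, 1).
Step 2: Apply the recurrence (x_{n+1}, y_{n+1}) = (x₁x_n + 24y₁y_n, x₁y_n + y₁x_n) repeatedly.
  From (x_1, y_1) = (5, 1): x_2 = 5·5 + 24·1·1 = 49; y_2 = 5·1 + 1·5 = 10.
  From (x_2, y_2) = (49, 10): x_3 = 5·49 + 24·1·10 = 485; y_3 = 5·10 + 1·49 = 99.
  From (x_3, y_3) = (485, 99): x_4 = 5·485 + 24·1·99 = 4801; y_4 = 5·99 + 1·485 = 980.
Step 3: Verify x_4² - 24·y_4² = 23049601 - 23049600 = 1 (should be 1). ✓

(x_1, y_1) = (5, 1); (x_4, y_4) = (4801, 980).


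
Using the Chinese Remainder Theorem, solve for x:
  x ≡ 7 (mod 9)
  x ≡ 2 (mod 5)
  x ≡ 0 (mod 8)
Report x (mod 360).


Moduli 9, 5, 8 are pairwise coprime; by CRT there is a unique solution modulo M = 9 · 5 · 8 = 360.
Solve pairwise, accumulating the modulus:
  Start with x ≡ 7 (mod 9).
  Combine with x ≡ 2 (mod 5): since gcd(9, 5) = 1, we get a unique residue mod 45.
    Write x = 7 + 9·t and substitute into x ≡ 2 (mod 5): 9·t ≡ 2 − 7 = -5 (mod 5).
    Reduce coefficients mod 5: 4·t ≡ 0 (mod 5).
    The inverse of 4 mod 5 is 4 (since 4·4 = 16 = 3·5 + 1), so t ≡ 4·0 = 0 ≡ 0 (mod 5).
    Then x = 7 + 9·0 = 7, valid modulo lcm(9, 5) = 45: x ≡ 7 (mod 45).
  Combine with x ≡ 0 (mod 8): since gcd(45, 8) = 1, we get a unique residue mod 360.
    Write x = 7 + 45·t and substitute into x ≡ 0 (mod 8): 45·t ≡ 0 − 7 = -7 (mod 8).
    Reduce coefficients mod 8: 5·t ≡ 1 (mod 8).
    The inverse of 5 mod 8 is 5 (since 5·5 = 25 = 3·8 + 1), so t ≡ 5·1 = 5 ≡ 5 (mod 8).
    Then x = 7 + 45·5 = 232, valid modulo lcm(45, 8) = 360: x ≡ 232 (mod 360).
Verify: 232 mod 9 = 7 ✓, 232 mod 5 = 2 ✓, 232 mod 8 = 0 ✓.

x ≡ 232 (mod 360).


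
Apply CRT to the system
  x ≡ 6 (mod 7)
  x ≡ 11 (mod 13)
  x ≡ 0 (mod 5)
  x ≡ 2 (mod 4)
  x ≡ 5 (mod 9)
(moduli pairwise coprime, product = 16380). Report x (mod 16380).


Product of moduli M = 7 · 13 · 5 · 4 · 9 = 16380.
Merge one congruence at a time:
  Start: x ≡ 6 (mod 7).
  Combine with x ≡ 11 (mod 13); new modulus lcm = 91.
    Write x = 6 + 7·t and substitute into x ≡ 11 (mod 13): 7·t ≡ 11 − 6 = 5 (mod 13).
    The inverse of 7 mod 13 is 2 (since 7·2 = 14 = 1·13 + 1), so t ≡ 2·5 = 10 ≡ 10 (mod 13).
    Then x = 6 + 7·10 = 76, valid modulo lcm(7, 13) = 91: x ≡ 76 (mod 91).
  Combine with x ≡ 0 (mod 5); new modulus lcm = 455.
    Write x = 76 + 91·t and substitute into x ≡ 0 (mod 5): 91·t ≡ 0 − 76 = -76 (mod 5).
    Reduce coefficients mod 5: 1·t ≡ 4 (mod 5).
    So t ≡ 4 (mod 5).
    Then x = 76 + 91·4 = 440, valid modulo lcm(91, 5) = 455: x ≡ 440 (mod 455).
  Combine with x ≡ 2 (mod 4); new modulus lcm = 1820.
    Write x = 440 + 455·t and substitute into x ≡ 2 (mod 4): 455·t ≡ 2 − 440 = -438 (mod 4).
    Reduce coefficients mod 4: 3·t ≡ 2 (mod 4).
    The inverse of 3 mod 4 is 3 (since 3·3 = 9 = 2·4 + 1), so t ≡ 3·2 = 6 ≡ 2 (mod 4).
    Then x = 440 + 455·2 = 1350, valid modulo lcm(455, 4) = 1820: x ≡ 1350 (mod 1820).
  Combine with x ≡ 5 (mod 9); new modulus lcm = 16380.
    Write x = 1350 + 1820·t and substitute into x ≡ 5 (mod 9): 1820·t ≡ 5 − 1350 = -1345 (mod 9).
    Reduce coefficients mod 9: 2·t ≡ 5 (mod 9).
    The inverse of 2 mod 9 is 5 (since 2·5 = 10 = 1·9 + 1), so t ≡ 5·5 = 25 ≡ 7 (mod 9).
    Then x = 1350 + 1820·7 = 14090, valid modulo lcm(1820, 9) = 16380: x ≡ 14090 (mod 16380).
Verify against each original: 14090 mod 7 = 6, 14090 mod 13 = 11, 14090 mod 5 = 0, 14090 mod 4 = 2, 14090 mod 9 = 5.

x ≡ 14090 (mod 16380).


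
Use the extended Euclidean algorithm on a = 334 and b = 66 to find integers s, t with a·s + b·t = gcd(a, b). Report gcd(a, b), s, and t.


Euclidean algorithm on (334, 66) — divide until remainder is 0:
  334 = 5 · 66 + 4
  66 = 16 · 4 + 2
  4 = 2 · 2 + 0
gcd(334, 66) = 2.
Track Bezout coefficients alongside the remainders: start with r₀ = 334 = a·1 + b·0 (s = 1, t = 0) and r₁ = 66 = a·0 + b·1 (s = 0, t = 1); each new remainder r_{k+1} = r_{k-1} − q_k·r_k inherits s_{k+1} = s_{k-1} − q_k·s_k, t_{k+1} = t_{k-1} − q_k·t_k, so r_k = a·s_k + b·t_k at every step:
  q = 5: r = 4, s = 1 − 5·0 = 1, t = 0 − 5·1 = -5  (check: 334·1 + 66·(-5) = 4)
  q = 16: r = 2, s = 0 − 16·1 = -16, t = 1 − 16·(-5) = 81  (check: 334·(-16) + 66·81 = 2)
The row with r = 2 (the gcd) gives the Bezout coefficients s = -16, t = 81.
Result: 334 · (-16) + 66 · (81) = 2.

gcd(334, 66) = 2; s = -16, t = 81 (check: 334·(-16) + 66·81 = 2).


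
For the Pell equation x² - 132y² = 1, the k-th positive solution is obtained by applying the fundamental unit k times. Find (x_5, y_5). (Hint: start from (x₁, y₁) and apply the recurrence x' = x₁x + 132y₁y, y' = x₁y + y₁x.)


Step 1: Find the fundamental solution (x₁, y₁) of x² - 132y² = 1.
  Expand √132 as a continued fraction. a₀ = ⌊√132⌋ = 11; iterate m_{k+1} = d_k·a_k − m_k, d_{k+1} = (132 − m_{k+1}²)/d_k, a_{k+1} = ⌊(a₀ + m_{k+1})/d_{k+1}⌋ (starting m₀ = 0, d₀ = 1), with convergents p_k = a_k·p_{k-1} + p_{k-2}, q_k = a_k·q_{k-1} + q_{k-2} (p₋₁ = 1, q₋₁ = 0):
  k = 0: a₀ = 11; p₀/q₀ = 11/1; p₀² − 132·q₀² = 121 − 132 = -11.
  k = 1: m = 11, d = 11, a = ⌊(11 + 11)/11⌋ = 2; p/q = (2·11 + 1)/(2·1 + 0) = 23/2; p² − 132·q² = 529 − 528 = 1.
  The first convergent with p² − 132·q² = 1 gives the fundamental solution (x₁, y₁) = (23, 2).
Step 2: Apply the recurrence (x_{n+1}, y_{n+1}) = (x₁x_n + 132y₁y_n, x₁y_n + y₁x_n) repeatedly.
  From (x_1, y_1) = (23, 2): x_2 = 23·23 + 132·2·2 = 1057; y_2 = 23·2 + 2·23 = 92.
  From (x_2, y_2) = (1057, 92): x_3 = 23·1057 + 132·2·92 = 48599; y_3 = 23·92 + 2·1057 = 4230.
  From (x_3, y_3) = (48599, 4230): x_4 = 23·48599 + 132·2·4230 = 2234497; y_4 = 23·4230 + 2·48599 = 194488.
  From (x_4, y_4) = (2234497, 194488): x_5 = 23·2234497 + 132·2·194488 = 102738263; y_5 = 23·194488 + 2·2234497 = 8942218.
Step 3: Verify x_5² - 132·y_5² = 10555150684257169 - 10555150684257168 = 1 (should be 1). ✓

(x_1, y_1) = (23, 2); (x_5, y_5) = (102738263, 8942218).


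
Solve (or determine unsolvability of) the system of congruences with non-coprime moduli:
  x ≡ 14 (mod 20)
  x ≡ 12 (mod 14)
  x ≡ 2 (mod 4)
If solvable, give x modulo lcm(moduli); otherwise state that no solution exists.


Moduli 20, 14, 4 are not pairwise coprime, so CRT works modulo lcm(m_i) when all pairwise compatibility conditions hold.
Pairwise compatibility: gcd(m_i, m_j) must divide a_i - a_j for every pair.
Merge one congruence at a time:
  Start: x ≡ 14 (mod 20).
  Combine with x ≡ 12 (mod 14): gcd(20, 14) = 2; 12 - 14 = -2, which IS divisible by 2, so compatible.
    Write x = 14 + 20·t and substitute into x ≡ 12 (mod 14): 20·t ≡ 12 − 14 = -2 (mod 14).
    Divide the congruence (and modulus) by g = 2: 10·t ≡ -1 (mod 7).
    Reduce coefficients mod 7: 3·t ≡ 6 (mod 7).
    The inverse of 3 mod 7 is 5 (since 3·5 = 15 = 2·7 + 1), so t ≡ 5·6 = 30 ≡ 2 (mod 7).
    Then x = 14 + 20·2 = 54, valid modulo lcm(20, 14) = 140: x ≡ 54 (mod 140).
  Combine with x ≡ 2 (mod 4): gcd(140, 4) = 4; 2 - 54 = -52, which IS divisible by 4, so compatible.
    Write x = 54 + 140·t and substitute into x ≡ 2 (mod 4): 140·t ≡ 2 − 54 = -52 (mod 4).
    Divide the congruence (and modulus) by g = 4: 35·t ≡ -13 (mod 1).
    Modulo 1 every t works; take t = 0.
    Then x = 54 + 140·0 = 54, valid modulo lcm(140, 4) = 140: x ≡ 54 (mod 140).
Verify: 54 mod 20 = 14, 54 mod 14 = 12, 54 mod 4 = 2.

x ≡ 54 (mod 140).


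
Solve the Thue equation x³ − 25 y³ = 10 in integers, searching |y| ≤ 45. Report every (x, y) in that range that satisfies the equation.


The equation is x³ - 25y³ = 10. For fixed y, x³ = 25·y³ + 10, so a solution requires the RHS to be a perfect cube.
Strategy: iterate y from -45 to 45, compute RHS = 25·y³ + 10, and check whether it is a (positive or negative) perfect cube.
Check small values of y:
  y = 0: RHS = 10 is not a perfect cube.
  y = 1: RHS = 35 is not a perfect cube.
  y = -1: RHS = -15 is not a perfect cube.
  y = 2: RHS = 210 is not a perfect cube.
  y = -2: RHS = -190 is not a perfect cube.
  y = 3: RHS = 685 is not a perfect cube.
  y = -3: RHS = -665 is not a perfect cube.
Continuing the search up to |y| = 45 finds no solutions either.
No (x, y) in the scanned range satisfies the equation.

No integer solutions with |y| ≤ 45.


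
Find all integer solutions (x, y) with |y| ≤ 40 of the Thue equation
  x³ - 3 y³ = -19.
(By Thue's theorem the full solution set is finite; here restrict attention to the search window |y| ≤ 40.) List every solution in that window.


The equation is x³ - 3y³ = -19. For fixed y, x³ = 3·y³ − 19, so a solution requires the RHS to be a perfect cube.
Strategy: iterate y from -40 to 40, compute RHS = 3·y³ − 19, and check whether it is a (positive or negative) perfect cube.
Check small values of y:
  y = 0: RHS = -19 is not a perfect cube.
  y = 1: RHS = -16 is not a perfect cube.
  y = -1: RHS = -22 is not a perfect cube.
  y = 2: RHS = 5 is not a perfect cube.
  y = -2: RHS = -43 is not a perfect cube.
  y = 3: RHS = 62 is not a perfect cube.
  y = -3: RHS = -100 is not a perfect cube.
Continuing the search up to |y| = 40 finds no solutions either.
No (x, y) in the scanned range satisfies the equation.

No integer solutions with |y| ≤ 40.


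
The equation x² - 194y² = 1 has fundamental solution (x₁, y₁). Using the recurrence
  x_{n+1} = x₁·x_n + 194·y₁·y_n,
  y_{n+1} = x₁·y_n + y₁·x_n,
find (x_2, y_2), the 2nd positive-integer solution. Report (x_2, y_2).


Step 1: Find the fundamental solution (x₁, y₁) of x² - 194y² = 1.
  Expand √194 as a continued fraction. a₀ = ⌊√194⌋ = 13; iterate m_{k+1} = d_k·a_k − m_k, d_{k+1} = (194 − m_{k+1}²)/d_k, a_{k+1} = ⌊(a₀ + m_{k+1})/d_{k+1}⌋ (starting m₀ = 0, d₀ = 1), with convergents p_k = a_k·p_{k-1} + p_{k-2}, q_k = a_k·q_{k-1} + q_{k-2} (p₋₁ = 1, q₋₁ = 0):
  k = 0: a₀ = 13; p₀/q₀ = 13/1; p₀² − 194·q₀² = 169 − 194 = -25.
  k = 1: m = 13, d = 25, a = ⌊(13 + 13)/25⌋ = 1; p/q = (1·13 + 1)/(1·1 + 0) = 14/1; p² − 194·q² = 196 − 194 = 2.
  k = 2: m = 12, d = 2, a = ⌊(13 + 12)/2⌋ = 12; p/q = (12·14 + 13)/(12·1 + 1) = 181/13; p² − 194·q² = 32761 − 32786 = -25.
  k = 3: m = 12, d = 25, a = ⌊(13 + 12)/25⌋ = 1; p/q = (1·181 + 14)/(1·13 + 1) = 195/14; p² − 194·q² = 38025 − 38024 = 1.
  The first convergent with p² − 194·q² = 1 gives the fundamental solution (x₁, y₁) = (195, 14).
Step 2: Apply the recurrence (x_{n+1}, y_{n+1}) = (x₁x_n + 194y₁y_n, x₁y_n + y₁x_n) repeatedly.
  From (x_1, y_1) = (195, 14): x_2 = 195·195 + 194·14·14 = 76049; y_2 = 195·14 + 14·195 = 5460.
Step 3: Verify x_2² - 194·y_2² = 5783450401 - 5783450400 = 1 (should be 1). ✓

(x_1, y_1) = (195, 14); (x_2, y_2) = (76049, 5460).


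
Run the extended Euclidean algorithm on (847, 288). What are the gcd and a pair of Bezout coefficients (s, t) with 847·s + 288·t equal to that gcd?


Euclidean algorithm on (847, 288) — divide until remainder is 0:
  847 = 2 · 288 + 271
  288 = 1 · 271 + 17
  271 = 15 · 17 + 16
  17 = 1 · 16 + 1
  16 = 16 · 1 + 0
gcd(847, 288) = 1.
Track Bezout coefficients alongside the remainders: start with r₀ = 847 = a·1 + b·0 (s = 1, t = 0) and r₁ = 288 = a·0 + b·1 (s = 0, t = 1); each new remainder r_{k+1} = r_{k-1} − q_k·r_k inherits s_{k+1} = s_{k-1} − q_k·s_k, t_{k+1} = t_{k-1} − q_k·t_k, so r_k = a·s_k + b·t_k at every step:
  q = 2: r = 271, s = 1 − 2·0 = 1, t = 0 − 2·1 = -2  (check: 847·1 + 288·(-2) = 271)
  q = 1: r = 17, s = 0 − 1·1 = -1, t = 1 − 1·(-2) = 3  (check: 847·(-1) + 288·3 = 17)
  q = 15: r = 16, s = 1 − 15·(-1) = 16, t = -2 − 15·3 = -47  (check: 847·16 + 288·(-47) = 16)
  q = 1: r = 1, s = -1 − 1·16 = -17, t = 3 − 1·(-47) = 50  (check: 847·(-17) + 288·50 = 1)
The row with r = 1 (the gcd) gives the Bezout coefficients s = -17, t = 50.
Result: 847 · (-17) + 288 · (50) = 1.

gcd(847, 288) = 1; s = -17, t = 50 (check: 847·(-17) + 288·50 = 1).
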